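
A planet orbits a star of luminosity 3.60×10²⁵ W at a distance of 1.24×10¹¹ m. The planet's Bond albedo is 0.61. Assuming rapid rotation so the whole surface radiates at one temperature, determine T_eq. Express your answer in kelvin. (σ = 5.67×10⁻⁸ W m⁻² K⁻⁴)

T_eq ≈ 134 K

Flux: S = L/(4πd²) = 3.60×10²⁵/(4π×(1.24×10¹¹)²) = 186 W m⁻².
Energy balance: absorbed = emitted ⇒ πR²·S(1−A) = 4πR²·σT_eq⁴, so T_eq⁴ = S(1−A)/(4σ).
T_eq = [186 × 0.39 / (4 × 5.67×10⁻⁸)]^(1/4) = (3.20×10⁸)^(1/4) = 134 K.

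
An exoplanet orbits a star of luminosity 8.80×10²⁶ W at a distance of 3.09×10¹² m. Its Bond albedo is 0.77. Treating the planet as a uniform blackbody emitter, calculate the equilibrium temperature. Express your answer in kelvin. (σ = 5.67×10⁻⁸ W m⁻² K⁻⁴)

T_eq ≈ 52.2 K

Flux: S = L/(4πd²) = 8.80×10²⁶/(4π×(3.09×10¹²)²) = 7.33 W m⁻².
Energy balance: absorbed = emitted ⇒ πR²·S(1−A) = 4πR²·σT_eq⁴, so T_eq⁴ = S(1−A)/(4σ).
T_eq = [7.33 × 0.23 / (4 × 5.67×10⁻⁸)]^(1/4) = (7.44×10⁶)^(1/4) = 52.2 K.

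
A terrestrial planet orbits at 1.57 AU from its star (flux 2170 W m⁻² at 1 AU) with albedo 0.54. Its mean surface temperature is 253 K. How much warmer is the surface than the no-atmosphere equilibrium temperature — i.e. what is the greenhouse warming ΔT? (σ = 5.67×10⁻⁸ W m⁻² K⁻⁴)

ΔT ≈ 47.4 K

S = 2170/1.57² = 880.4 W m⁻².
T_eq = [S(1−A)/(4σ)]^(1/4) = [880.4×0.46/(4×5.67×10⁻⁸)]^(1/4) = 205.6 K.
ΔT = T_surf − T_eq = 253 − 205.6.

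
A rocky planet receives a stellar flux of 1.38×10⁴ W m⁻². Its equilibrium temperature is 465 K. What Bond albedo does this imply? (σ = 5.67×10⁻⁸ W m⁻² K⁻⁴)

A ≈ 0.23

From T_eq⁴ = S(1−A)/(4σ): 1−A = 4σT_eq⁴/S.
1−A = 4 × 5.67×10⁻⁸ × (465)⁴ / 1.38×10⁴ = 0.768.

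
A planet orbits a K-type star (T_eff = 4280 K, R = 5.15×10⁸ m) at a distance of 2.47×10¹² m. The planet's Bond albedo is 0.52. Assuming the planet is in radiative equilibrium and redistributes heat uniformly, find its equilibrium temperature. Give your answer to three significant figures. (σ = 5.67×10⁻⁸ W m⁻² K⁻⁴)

T_eq ≈ 36.4 K

L = 4πR_⋆²σT_⋆⁴ = 4π(5.15×10⁸)² × 5.67×10⁻⁸ × (4280)⁴ = 6.34×10²⁵ W.
S = L/(4πd²) = 0.827 W m⁻².
Energy balance: absorbed = emitted ⇒ πR²·S(1−A) = 4πR²·σT_eq⁴, so T_eq⁴ = S(1−A)/(4σ).
T_eq = [0.827 × 0.48 / (4 × 5.67×10⁻⁸)]^(1/4) = (1.75×10⁶)^(1/4) = 36.4 K.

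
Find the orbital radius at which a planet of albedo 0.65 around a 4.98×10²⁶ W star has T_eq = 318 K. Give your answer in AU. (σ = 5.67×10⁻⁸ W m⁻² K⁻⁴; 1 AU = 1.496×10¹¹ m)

From T_eq⁴ = L(1−A)/(16πσd²): d = √[L(1−A)/(16πσT_eq⁴)].
d = √[4.98×10²⁶ × 0.35 / (16π × 5.67×10⁻⁸ × (318)⁴)] = 7.73×10¹⁰ m = 0.517 AU.

d ≈ 0.517 AU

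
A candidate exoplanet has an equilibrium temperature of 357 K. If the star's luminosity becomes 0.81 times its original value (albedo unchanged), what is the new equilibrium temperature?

T_eq ≈ 339 K

T_eq ∝ L^(1/4) · d^(−1/2).
T′ = 357 × 0.81^(1/4) = 339 K.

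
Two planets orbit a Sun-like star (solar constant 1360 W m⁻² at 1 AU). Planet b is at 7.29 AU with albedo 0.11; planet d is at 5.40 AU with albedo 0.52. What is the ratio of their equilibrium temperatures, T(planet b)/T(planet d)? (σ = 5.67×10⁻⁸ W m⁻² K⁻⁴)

T_eq = [S₀(1−A)/(4σd²)]^(1/4), so T ∝ (1−A)^(1/4) / √d.
T₁ = [1360×0.89/(4×5.67×10⁻⁸×7.29²)]^(1/4) = 100.11 K.
T₂ = [1360×0.48/(4×5.67×10⁻⁸×5.40²)]^(1/4) = 99.68 K.

T₁/T₂ ≈ 1.004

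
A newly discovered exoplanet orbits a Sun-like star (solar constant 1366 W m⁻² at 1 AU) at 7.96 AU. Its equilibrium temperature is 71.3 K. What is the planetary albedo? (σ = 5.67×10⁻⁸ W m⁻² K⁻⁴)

A ≈ 0.73

Flux at 7.96 AU: S = 1366/7.96² = 21.6 W m⁻².
From T_eq⁴ = S(1−A)/(4σ): 1−A = 4σT_eq⁴/S.
1−A = 4 × 5.67×10⁻⁸ × (71.3)⁴ / 21.6 = 0.272.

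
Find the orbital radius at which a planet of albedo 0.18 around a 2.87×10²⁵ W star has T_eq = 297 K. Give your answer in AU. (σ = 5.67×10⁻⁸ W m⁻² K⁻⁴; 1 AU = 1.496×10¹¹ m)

d ≈ 0.218 AU

From T_eq⁴ = L(1−A)/(16πσd²): d = √[L(1−A)/(16πσT_eq⁴)].
d = √[2.87×10²⁵ × 0.82 / (16π × 5.67×10⁻⁸ × (297)⁴)] = 3.26×10¹⁰ m = 0.218 AU.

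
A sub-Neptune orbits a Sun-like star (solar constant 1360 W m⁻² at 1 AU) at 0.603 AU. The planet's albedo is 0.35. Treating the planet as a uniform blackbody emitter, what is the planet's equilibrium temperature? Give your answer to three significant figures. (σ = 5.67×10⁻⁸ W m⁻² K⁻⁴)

T_eq ≈ 322 K

Flux at 0.603 AU: S = 1360/0.603² = 3740 W m⁻².
Energy balance: absorbed = emitted ⇒ πR²·S(1−A) = 4πR²·σT_eq⁴, so T_eq⁴ = S(1−A)/(4σ).
T_eq = [3740 × 0.65 / (4 × 5.67×10⁻⁸)]^(1/4) = (1.07×10¹⁰)^(1/4) = 322 K.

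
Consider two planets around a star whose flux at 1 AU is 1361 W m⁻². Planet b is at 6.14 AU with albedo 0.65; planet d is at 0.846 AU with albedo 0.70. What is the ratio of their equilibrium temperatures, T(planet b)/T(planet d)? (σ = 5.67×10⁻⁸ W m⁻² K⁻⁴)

T_eq = [S₀(1−A)/(4σd²)]^(1/4), so T ∝ (1−A)^(1/4) / √d.
T₁ = [1361×0.35/(4×5.67×10⁻⁸×6.14²)]^(1/4) = 86.39 K.
T₂ = [1361×0.30/(4×5.67×10⁻⁸×0.846²)]^(1/4) = 223.95 K.

T₁/T₂ ≈ 0.386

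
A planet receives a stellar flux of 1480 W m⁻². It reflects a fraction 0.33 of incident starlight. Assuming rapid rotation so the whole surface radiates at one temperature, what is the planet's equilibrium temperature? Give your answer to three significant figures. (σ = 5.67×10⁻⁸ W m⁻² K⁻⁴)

T_eq ≈ 257 K

Energy balance: absorbed = emitted ⇒ πR²·S(1−A) = 4πR²·σT_eq⁴, so T_eq⁴ = S(1−A)/(4σ).
T_eq = [1480 × 0.67 / (4 × 5.67×10⁻⁸)]^(1/4) = (4.37×10⁹)^(1/4) = 257 K.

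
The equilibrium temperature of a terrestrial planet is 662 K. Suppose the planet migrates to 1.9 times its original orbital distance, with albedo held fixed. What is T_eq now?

T_eq ∝ L^(1/4) · d^(−1/2).
T′ = 662 / 1.9^(1/2) = 480 K.

T_eq ≈ 480 K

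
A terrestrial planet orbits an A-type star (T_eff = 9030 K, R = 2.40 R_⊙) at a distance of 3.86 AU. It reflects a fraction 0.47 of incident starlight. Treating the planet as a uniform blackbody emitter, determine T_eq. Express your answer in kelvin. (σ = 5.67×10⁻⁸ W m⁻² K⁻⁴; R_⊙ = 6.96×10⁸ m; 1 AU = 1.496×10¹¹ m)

R_⋆ = 2.40 × 6.96×10⁸ = 1.67×10⁹ m.
d = 3.86 AU = 5.77×10¹¹ m.
L = 4πR_⋆²σT_⋆⁴ = 4π(1.67×10⁹)² × 5.67×10⁻⁸ × (9030)⁴ = 1.32×10²⁸ W.
S = L/(4πd²) = 3150 W m⁻².
Energy balance: absorbed = emitted ⇒ πR²·S(1−A) = 4πR²·σT_eq⁴, so T_eq⁴ = S(1−A)/(4σ).
T_eq = [3150 × 0.53 / (4 × 5.67×10⁻⁸)]^(1/4) = (7.37×10⁹)^(1/4) = 293 K.

T_eq ≈ 293 K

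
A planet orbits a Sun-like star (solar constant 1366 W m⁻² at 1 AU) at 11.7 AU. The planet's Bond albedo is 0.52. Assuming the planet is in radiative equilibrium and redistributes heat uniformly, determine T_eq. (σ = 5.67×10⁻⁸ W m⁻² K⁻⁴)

T_eq ≈ 67.8 K

Flux at 11.7 AU: S = 1366/11.7² = 9.98 W m⁻².
Energy balance: absorbed = emitted ⇒ πR²·S(1−A) = 4πR²·σT_eq⁴, so T_eq⁴ = S(1−A)/(4σ).
T_eq = [9.98 × 0.48 / (4 × 5.67×10⁻⁸)]^(1/4) = (2.11×10⁷)^(1/4) = 67.8 K.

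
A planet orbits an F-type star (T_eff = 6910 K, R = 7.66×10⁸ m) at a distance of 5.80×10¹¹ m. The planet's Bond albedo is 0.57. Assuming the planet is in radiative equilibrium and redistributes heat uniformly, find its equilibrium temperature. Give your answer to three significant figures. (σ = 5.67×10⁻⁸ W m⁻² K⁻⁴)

L = 4πR_⋆²σT_⋆⁴ = 4π(7.66×10⁸)² × 5.67×10⁻⁸ × (6910)⁴ = 9.53×10²⁶ W.
S = L/(4πd²) = 225 W m⁻².
Energy balance: absorbed = emitted ⇒ πR²·S(1−A) = 4πR²·σT_eq⁴, so T_eq⁴ = S(1−A)/(4σ).
T_eq = [225 × 0.43 / (4 × 5.67×10⁻⁸)]^(1/4) = (4.27×10⁸)^(1/4) = 144 K.

T_eq ≈ 144 K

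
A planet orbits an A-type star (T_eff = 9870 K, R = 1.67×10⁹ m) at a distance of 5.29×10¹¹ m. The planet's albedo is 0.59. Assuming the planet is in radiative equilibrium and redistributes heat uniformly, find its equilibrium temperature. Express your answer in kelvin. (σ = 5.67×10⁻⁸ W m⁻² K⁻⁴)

T_eq ≈ 314 K

L = 4πR_⋆²σT_⋆⁴ = 4π(1.67×10⁹)² × 5.67×10⁻⁸ × (9870)⁴ = 1.89×10²⁸ W.
S = L/(4πd²) = 5360 W m⁻².
Energy balance: absorbed = emitted ⇒ πR²·S(1−A) = 4πR²·σT_eq⁴, so T_eq⁴ = S(1−A)/(4σ).
T_eq = [5360 × 0.41 / (4 × 5.67×10⁻⁸)]^(1/4) = (9.69×10⁹)^(1/4) = 314 K.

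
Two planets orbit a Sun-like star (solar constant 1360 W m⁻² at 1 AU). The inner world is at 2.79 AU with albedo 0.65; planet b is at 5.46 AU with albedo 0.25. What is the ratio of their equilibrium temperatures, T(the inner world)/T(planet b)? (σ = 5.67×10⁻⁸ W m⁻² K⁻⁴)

T_eq = [S₀(1−A)/(4σd²)]^(1/4), so T ∝ (1−A)^(1/4) / √d.
T₁ = [1360×0.35/(4×5.67×10⁻⁸×2.79²)]^(1/4) = 128.14 K.
T₂ = [1360×0.75/(4×5.67×10⁻⁸×5.46²)]^(1/4) = 110.83 K.

T₁/T₂ ≈ 1.156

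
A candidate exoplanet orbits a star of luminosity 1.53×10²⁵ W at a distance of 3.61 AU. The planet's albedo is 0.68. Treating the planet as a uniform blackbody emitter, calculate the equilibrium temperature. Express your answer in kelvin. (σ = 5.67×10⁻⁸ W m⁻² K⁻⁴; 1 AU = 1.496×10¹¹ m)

d = 3.61 AU = 5.40×10¹¹ m.
Flux: S = L/(4πd²) = 1.53×10²⁵/(4π×(5.40×10¹¹)²) = 4.17 W m⁻².
Energy balance: absorbed = emitted ⇒ πR²·S(1−A) = 4πR²·σT_eq⁴, so T_eq⁴ = S(1−A)/(4σ).
T_eq = [4.17 × 0.32 / (4 × 5.67×10⁻⁸)]^(1/4) = (5.89×10⁶)^(1/4) = 49.3 K.

T_eq ≈ 49.3 K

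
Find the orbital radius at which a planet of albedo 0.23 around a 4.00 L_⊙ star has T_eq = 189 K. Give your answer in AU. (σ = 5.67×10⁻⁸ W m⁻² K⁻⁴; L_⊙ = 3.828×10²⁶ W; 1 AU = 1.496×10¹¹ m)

L = 4.00 × 3.828×10²⁶ = 1.53×10²⁷ W.
From T_eq⁴ = L(1−A)/(16πσd²): d = √[L(1−A)/(16πσT_eq⁴)].
d = √[1.53×10²⁷ × 0.77 / (16π × 5.67×10⁻⁸ × (189)⁴)] = 5.69×10¹¹ m = 3.81 AU.

d ≈ 3.81 AU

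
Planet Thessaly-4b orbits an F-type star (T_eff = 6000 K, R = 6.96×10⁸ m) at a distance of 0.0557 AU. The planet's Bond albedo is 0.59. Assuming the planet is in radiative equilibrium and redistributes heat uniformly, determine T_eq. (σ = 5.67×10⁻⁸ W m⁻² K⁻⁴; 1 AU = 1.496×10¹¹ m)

d = 0.0557 AU = 8.33×10⁹ m.
L = 4πR_⋆²σT_⋆⁴ = 4π(6.96×10⁸)² × 5.67×10⁻⁸ × (6000)⁴ = 4.47×10²⁶ W.
S = L/(4πd²) = 5.13×10⁵ W m⁻².
Energy balance: absorbed = emitted ⇒ πR²·S(1−A) = 4πR²·σT_eq⁴, so T_eq⁴ = S(1−A)/(4σ).
T_eq = [5.13×10⁵ × 0.41 / (4 × 5.67×10⁻⁸)]^(1/4) = (9.27×10¹¹)^(1/4) = 981 K.

T_eq ≈ 981 K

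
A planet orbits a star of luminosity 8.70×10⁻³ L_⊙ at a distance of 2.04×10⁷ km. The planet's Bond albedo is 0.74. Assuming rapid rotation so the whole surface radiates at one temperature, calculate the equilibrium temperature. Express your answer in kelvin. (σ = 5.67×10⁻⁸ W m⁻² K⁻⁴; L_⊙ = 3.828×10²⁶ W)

T_eq ≈ 164 K

d = 2.04×10⁷ km = 2.04×10¹⁰ m.
L = 8.70×10⁻³ × 3.828×10²⁶ = 3.33×10²⁴ W.
Flux: S = L/(4πd²) = 3.33×10²⁴/(4π×(2.04×10¹⁰)²) = 637 W m⁻².
Energy balance: absorbed = emitted ⇒ πR²·S(1−A) = 4πR²·σT_eq⁴, so T_eq⁴ = S(1−A)/(4σ).
T_eq = [637 × 0.26 / (4 × 5.67×10⁻⁸)]^(1/4) = (7.30×10⁸)^(1/4) = 164 K.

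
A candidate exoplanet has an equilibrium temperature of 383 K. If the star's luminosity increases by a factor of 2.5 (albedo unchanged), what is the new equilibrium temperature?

T_eq ∝ L^(1/4) · d^(−1/2).
T′ = 383 × 2.5^(1/4) = 482 K.

T_eq ≈ 482 K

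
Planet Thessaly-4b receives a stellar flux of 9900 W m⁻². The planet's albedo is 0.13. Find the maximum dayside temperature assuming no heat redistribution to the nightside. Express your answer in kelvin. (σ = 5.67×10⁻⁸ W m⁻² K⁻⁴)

With no redistribution each surface element balances locally: S(1−A) = σT⁴.
T = [9900 × 0.87 / 5.67×10⁻⁸]^(1/4) = (1.52×10¹¹)^(1/4) = 624 K.

T_ss ≈ 624 K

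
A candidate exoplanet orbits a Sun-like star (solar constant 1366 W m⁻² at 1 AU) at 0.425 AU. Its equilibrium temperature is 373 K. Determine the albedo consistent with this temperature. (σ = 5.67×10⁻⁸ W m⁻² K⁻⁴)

Flux at 0.425 AU: S = 1366/0.425² = 7560 W m⁻².
From T_eq⁴ = S(1−A)/(4σ): 1−A = 4σT_eq⁴/S.
1−A = 4 × 5.67×10⁻⁸ × (373)⁴ / 7560 = 0.581.

A ≈ 0.42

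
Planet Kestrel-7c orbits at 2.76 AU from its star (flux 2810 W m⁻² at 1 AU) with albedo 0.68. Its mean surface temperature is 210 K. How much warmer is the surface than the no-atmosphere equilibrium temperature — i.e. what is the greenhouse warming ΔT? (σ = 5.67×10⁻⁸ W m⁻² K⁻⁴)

ΔT ≈ 59.0 K

S = 2810/2.76² = 368.9 W m⁻².
T_eq = [S(1−A)/(4σ)]^(1/4) = [368.9×0.32/(4×5.67×10⁻⁸)]^(1/4) = 151.0 K.
ΔT = T_surf − T_eq = 210 − 151.0.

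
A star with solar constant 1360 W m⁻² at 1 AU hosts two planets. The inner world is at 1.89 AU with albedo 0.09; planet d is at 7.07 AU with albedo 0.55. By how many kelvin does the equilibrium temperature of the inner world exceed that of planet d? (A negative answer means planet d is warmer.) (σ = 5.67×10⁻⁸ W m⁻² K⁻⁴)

T_eq = [S₀(1−A)/(4σd²)]^(1/4), so T ∝ (1−A)^(1/4) / √d.
T₁ = [1360×0.91/(4×5.67×10⁻⁸×1.89²)]^(1/4) = 197.70 K.
T₂ = [1360×0.45/(4×5.67×10⁻⁸×7.07²)]^(1/4) = 85.72 K.

ΔT ≈ 112.0 K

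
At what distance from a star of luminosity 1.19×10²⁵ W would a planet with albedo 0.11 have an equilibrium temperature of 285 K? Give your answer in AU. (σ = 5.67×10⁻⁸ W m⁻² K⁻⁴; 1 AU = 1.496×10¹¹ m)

From T_eq⁴ = L(1−A)/(16πσd²): d = √[L(1−A)/(16πσT_eq⁴)].
d = √[1.19×10²⁵ × 0.89 / (16π × 5.67×10⁻⁸ × (285)⁴)] = 2.37×10¹⁰ m = 0.159 AU.

d ≈ 0.159 AU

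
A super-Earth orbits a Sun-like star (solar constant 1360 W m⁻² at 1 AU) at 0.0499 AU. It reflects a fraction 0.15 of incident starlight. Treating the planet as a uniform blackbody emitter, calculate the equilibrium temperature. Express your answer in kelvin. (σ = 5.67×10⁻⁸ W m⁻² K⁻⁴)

T_eq ≈ 1200 K

Flux at 0.0499 AU: S = 1360/0.0499² = 5.46×10⁵ W m⁻².
Energy balance: absorbed = emitted ⇒ πR²·S(1−A) = 4πR²·σT_eq⁴, so T_eq⁴ = S(1−A)/(4σ).
T_eq = [5.46×10⁵ × 0.85 / (4 × 5.67×10⁻⁸)]^(1/4) = (2.05×10¹²)^(1/4) = 1200 K.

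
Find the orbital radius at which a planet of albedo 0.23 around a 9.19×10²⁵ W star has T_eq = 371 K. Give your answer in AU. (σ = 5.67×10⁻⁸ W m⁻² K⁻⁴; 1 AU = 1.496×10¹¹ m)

From T_eq⁴ = L(1−A)/(16πσd²): d = √[L(1−A)/(16πσT_eq⁴)].
d = √[9.19×10²⁵ × 0.77 / (16π × 5.67×10⁻⁸ × (371)⁴)] = 3.62×10¹⁰ m = 0.242 AU.

d ≈ 0.242 AU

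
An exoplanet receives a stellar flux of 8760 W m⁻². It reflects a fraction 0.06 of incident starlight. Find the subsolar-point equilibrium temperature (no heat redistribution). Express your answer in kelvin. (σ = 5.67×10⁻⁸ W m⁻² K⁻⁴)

T_ss ≈ 617 K

At the subsolar point the surface absorbs S(1−A) and emits σT⁴ per unit area — no factor of 4, since only the local patch is in balance.
T = [8760 × 0.94 / 5.67×10⁻⁸]^(1/4) = (1.45×10¹¹)^(1/4) = 617 K.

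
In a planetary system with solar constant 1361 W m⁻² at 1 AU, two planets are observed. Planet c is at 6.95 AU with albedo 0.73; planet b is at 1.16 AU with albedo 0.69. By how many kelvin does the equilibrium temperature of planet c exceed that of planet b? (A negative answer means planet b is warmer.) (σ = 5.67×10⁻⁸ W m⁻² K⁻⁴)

T_eq = [S₀(1−A)/(4σd²)]^(1/4), so T ∝ (1−A)^(1/4) / √d.
T₁ = [1361×0.27/(4×5.67×10⁻⁸×6.95²)]^(1/4) = 76.10 K.
T₂ = [1361×0.31/(4×5.67×10⁻⁸×1.16²)]^(1/4) = 192.83 K.

ΔT ≈ -116.7 K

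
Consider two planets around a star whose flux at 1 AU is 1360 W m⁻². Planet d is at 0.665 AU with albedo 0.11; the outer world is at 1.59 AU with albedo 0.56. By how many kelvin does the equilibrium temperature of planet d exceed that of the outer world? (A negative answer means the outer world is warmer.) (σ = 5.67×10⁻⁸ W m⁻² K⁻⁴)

ΔT ≈ 151.7 K

T_eq = [S₀(1−A)/(4σd²)]^(1/4), so T ∝ (1−A)^(1/4) / √d.
T₁ = [1360×0.89/(4×5.67×10⁻⁸×0.665²)]^(1/4) = 331.44 K.
T₂ = [1360×0.44/(4×5.67×10⁻⁸×1.59²)]^(1/4) = 179.74 K.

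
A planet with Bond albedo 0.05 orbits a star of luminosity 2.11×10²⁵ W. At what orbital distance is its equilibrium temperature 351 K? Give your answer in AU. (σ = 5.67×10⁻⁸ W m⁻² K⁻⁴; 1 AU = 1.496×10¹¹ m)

From T_eq⁴ = L(1−A)/(16πσd²): d = √[L(1−A)/(16πσT_eq⁴)].
d = √[2.11×10²⁵ × 0.95 / (16π × 5.67×10⁻⁸ × (351)⁴)] = 2.15×10¹⁰ m = 0.144 AU.

d ≈ 0.144 AU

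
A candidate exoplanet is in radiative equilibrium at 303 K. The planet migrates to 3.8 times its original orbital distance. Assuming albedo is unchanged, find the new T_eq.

T_eq ∝ L^(1/4) · d^(−1/2).
T′ = 303 / 3.8^(1/2) = 155 K.

T_eq ≈ 155 K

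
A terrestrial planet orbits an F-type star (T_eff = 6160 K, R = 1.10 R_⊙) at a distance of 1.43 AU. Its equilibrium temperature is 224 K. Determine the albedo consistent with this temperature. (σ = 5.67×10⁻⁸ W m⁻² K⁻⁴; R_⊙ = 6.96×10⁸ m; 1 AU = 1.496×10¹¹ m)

A ≈ 0.45

R_⋆ = 1.10 × 6.96×10⁸ = 7.66×10⁸ m.
d = 1.43 AU = 2.14×10¹¹ m.
L = 4πR_⋆²σT_⋆⁴ = 4π(7.66×10⁸)² × 5.67×10⁻⁸ × (6160)⁴ = 6.01×10²⁶ W.
S = L/(4πd²) = 1050 W m⁻².
From T_eq⁴ = S(1−A)/(4σ): 1−A = 4σT_eq⁴/S.
1−A = 4 × 5.67×10⁻⁸ × (224)⁴ / 1050 = 0.546.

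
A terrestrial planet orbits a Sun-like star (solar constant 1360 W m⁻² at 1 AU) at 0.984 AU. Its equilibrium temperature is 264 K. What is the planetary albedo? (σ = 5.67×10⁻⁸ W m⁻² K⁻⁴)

A ≈ 0.22

Flux at 0.984 AU: S = 1360/0.984² = 1400 W m⁻².
From T_eq⁴ = S(1−A)/(4σ): 1−A = 4σT_eq⁴/S.
1−A = 4 × 5.67×10⁻⁸ × (264)⁴ / 1400 = 0.784.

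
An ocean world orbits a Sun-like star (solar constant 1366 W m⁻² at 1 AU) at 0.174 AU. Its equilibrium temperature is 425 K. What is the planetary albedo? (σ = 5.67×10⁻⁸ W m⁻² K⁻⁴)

Flux at 0.174 AU: S = 1366/0.174² = 4.51×10⁴ W m⁻².
From T_eq⁴ = S(1−A)/(4σ): 1−A = 4σT_eq⁴/S.
1−A = 4 × 5.67×10⁻⁸ × (425)⁴ / 4.51×10⁴ = 0.164.

A ≈ 0.84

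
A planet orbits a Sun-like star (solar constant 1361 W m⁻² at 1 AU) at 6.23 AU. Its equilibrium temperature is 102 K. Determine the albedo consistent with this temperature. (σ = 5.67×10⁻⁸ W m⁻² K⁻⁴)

A ≈ 0.30

Flux at 6.23 AU: S = 1361/6.23² = 35.1 W m⁻².
From T_eq⁴ = S(1−A)/(4σ): 1−A = 4σT_eq⁴/S.
1−A = 4 × 5.67×10⁻⁸ × (102)⁴ / 35.1 = 0.700.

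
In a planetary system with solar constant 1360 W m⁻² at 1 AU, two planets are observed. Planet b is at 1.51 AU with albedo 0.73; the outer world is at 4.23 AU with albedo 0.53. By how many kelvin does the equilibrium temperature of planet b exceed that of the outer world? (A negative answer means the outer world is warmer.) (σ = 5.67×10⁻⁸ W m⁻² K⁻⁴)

ΔT ≈ 51.2 K

T_eq = [S₀(1−A)/(4σd²)]^(1/4), so T ∝ (1−A)^(1/4) / √d.
T₁ = [1360×0.27/(4×5.67×10⁻⁸×1.51²)]^(1/4) = 163.24 K.
T₂ = [1360×0.47/(4×5.67×10⁻⁸×4.23²)]^(1/4) = 112.03 K.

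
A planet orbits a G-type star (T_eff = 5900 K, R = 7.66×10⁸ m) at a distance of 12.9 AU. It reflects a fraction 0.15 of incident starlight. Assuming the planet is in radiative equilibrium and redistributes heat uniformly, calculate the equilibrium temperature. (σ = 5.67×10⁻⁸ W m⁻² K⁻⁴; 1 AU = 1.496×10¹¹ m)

T_eq ≈ 79.8 K

d = 12.9 AU = 1.93×10¹² m.
L = 4πR_⋆²σT_⋆⁴ = 4π(7.66×10⁸)² × 5.67×10⁻⁸ × (5900)⁴ = 5.07×10²⁶ W.
S = L/(4πd²) = 10.8 W m⁻².
Energy balance: absorbed = emitted ⇒ πR²·S(1−A) = 4πR²·σT_eq⁴, so T_eq⁴ = S(1−A)/(4σ).
T_eq = [10.8 × 0.85 / (4 × 5.67×10⁻⁸)]^(1/4) = (4.06×10⁷)^(1/4) = 79.8 K.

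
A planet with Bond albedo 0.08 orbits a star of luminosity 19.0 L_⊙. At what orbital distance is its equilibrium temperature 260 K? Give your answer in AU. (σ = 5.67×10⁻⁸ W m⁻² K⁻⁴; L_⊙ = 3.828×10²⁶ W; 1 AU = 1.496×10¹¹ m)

d ≈ 4.79 AU

L = 19.0 × 3.828×10²⁶ = 7.27×10²⁷ W.
From T_eq⁴ = L(1−A)/(16πσd²): d = √[L(1−A)/(16πσT_eq⁴)].
d = √[7.27×10²⁷ × 0.92 / (16π × 5.67×10⁻⁸ × (260)⁴)] = 7.17×10¹¹ m = 4.79 AU.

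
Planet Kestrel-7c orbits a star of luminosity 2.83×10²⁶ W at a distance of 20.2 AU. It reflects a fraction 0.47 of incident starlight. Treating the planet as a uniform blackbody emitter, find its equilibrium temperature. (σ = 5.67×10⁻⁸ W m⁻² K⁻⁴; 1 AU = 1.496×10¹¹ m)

T_eq ≈ 49.0 K

d = 20.2 AU = 3.02×10¹² m.
Flux: S = L/(4πd²) = 2.83×10²⁶/(4π×(3.02×10¹²)²) = 2.47 W m⁻².
Energy balance: absorbed = emitted ⇒ πR²·S(1−A) = 4πR²·σT_eq⁴, so T_eq⁴ = S(1−A)/(4σ).
T_eq = [2.47 × 0.53 / (4 × 5.67×10⁻⁸)]^(1/4) = (5.76×10⁶)^(1/4) = 49.0 K.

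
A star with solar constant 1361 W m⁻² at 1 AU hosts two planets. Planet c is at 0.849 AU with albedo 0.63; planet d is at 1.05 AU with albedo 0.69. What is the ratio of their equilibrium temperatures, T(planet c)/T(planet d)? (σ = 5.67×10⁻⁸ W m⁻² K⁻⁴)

T₁/T₂ ≈ 1.162

T_eq = [S₀(1−A)/(4σd²)]^(1/4), so T ∝ (1−A)^(1/4) / √d.
T₁ = [1361×0.37/(4×5.67×10⁻⁸×0.849²)]^(1/4) = 235.59 K.
T₂ = [1361×0.31/(4×5.67×10⁻⁸×1.05²)]^(1/4) = 202.67 K.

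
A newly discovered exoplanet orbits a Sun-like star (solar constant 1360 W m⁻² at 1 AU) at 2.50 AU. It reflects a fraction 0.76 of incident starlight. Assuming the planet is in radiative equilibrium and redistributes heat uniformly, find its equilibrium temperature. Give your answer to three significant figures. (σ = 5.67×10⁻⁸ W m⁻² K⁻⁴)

Flux at 2.50 AU: S = 1360/2.50² = 218 W m⁻².
Energy balance: absorbed = emitted ⇒ πR²·S(1−A) = 4πR²·σT_eq⁴, so T_eq⁴ = S(1−A)/(4σ).
T_eq = [218 × 0.24 / (4 × 5.67×10⁻⁸)]^(1/4) = (2.30×10⁸)^(1/4) = 123 K.

T_eq ≈ 123 K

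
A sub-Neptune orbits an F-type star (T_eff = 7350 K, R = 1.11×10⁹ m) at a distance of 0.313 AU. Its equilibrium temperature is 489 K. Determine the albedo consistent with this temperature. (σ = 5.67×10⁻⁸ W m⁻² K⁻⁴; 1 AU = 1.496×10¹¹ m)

d = 0.313 AU = 4.68×10¹⁰ m.
L = 4πR_⋆²σT_⋆⁴ = 4π(1.11×10⁹)² × 5.67×10⁻⁸ × (7350)⁴ = 2.56×10²⁷ W.
S = L/(4πd²) = 9.30×10⁴ W m⁻².
From T_eq⁴ = S(1−A)/(4σ): 1−A = 4σT_eq⁴/S.
1−A = 4 × 5.67×10⁻⁸ × (489)⁴ / 9.30×10⁴ = 0.139.

A ≈ 0.86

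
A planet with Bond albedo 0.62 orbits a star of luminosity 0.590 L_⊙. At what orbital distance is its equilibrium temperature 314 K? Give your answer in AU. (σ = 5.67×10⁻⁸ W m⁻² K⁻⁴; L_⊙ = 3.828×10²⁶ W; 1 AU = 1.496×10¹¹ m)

d ≈ 0.372 AU

L = 0.590 × 3.828×10²⁶ = 2.26×10²⁶ W.
From T_eq⁴ = L(1−A)/(16πσd²): d = √[L(1−A)/(16πσT_eq⁴)].
d = √[2.26×10²⁶ × 0.38 / (16π × 5.67×10⁻⁸ × (314)⁴)] = 5.57×10¹⁰ m = 0.372 AU.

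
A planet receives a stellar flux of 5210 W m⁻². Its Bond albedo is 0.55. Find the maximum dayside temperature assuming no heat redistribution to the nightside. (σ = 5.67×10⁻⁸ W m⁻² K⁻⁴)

T_ss ≈ 451 K

With no redistribution each surface element balances locally: S(1−A) = σT⁴.
T = [5210 × 0.45 / 5.67×10⁻⁸]^(1/4) = (4.13×10¹⁰)^(1/4) = 451 K.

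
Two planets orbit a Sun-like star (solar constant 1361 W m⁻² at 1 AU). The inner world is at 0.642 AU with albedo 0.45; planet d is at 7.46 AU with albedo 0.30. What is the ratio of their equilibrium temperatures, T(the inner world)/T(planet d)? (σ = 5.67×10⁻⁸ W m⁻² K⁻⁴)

T₁/T₂ ≈ 3.209

T_eq = [S₀(1−A)/(4σd²)]^(1/4), so T ∝ (1−A)^(1/4) / √d.
T₁ = [1361×0.55/(4×5.67×10⁻⁸×0.642²)]^(1/4) = 299.14 K.
T₂ = [1361×0.70/(4×5.67×10⁻⁸×7.46²)]^(1/4) = 93.21 K.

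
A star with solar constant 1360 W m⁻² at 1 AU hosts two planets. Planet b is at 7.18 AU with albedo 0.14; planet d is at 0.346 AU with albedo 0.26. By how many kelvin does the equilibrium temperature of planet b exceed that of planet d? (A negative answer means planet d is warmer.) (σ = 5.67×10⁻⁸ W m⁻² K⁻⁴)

T_eq = [S₀(1−A)/(4σd²)]^(1/4), so T ∝ (1−A)^(1/4) / √d.
T₁ = [1360×0.86/(4×5.67×10⁻⁸×7.18²)]^(1/4) = 100.01 K.
T₂ = [1360×0.74/(4×5.67×10⁻⁸×0.346²)]^(1/4) = 438.78 K.

ΔT ≈ -338.8 K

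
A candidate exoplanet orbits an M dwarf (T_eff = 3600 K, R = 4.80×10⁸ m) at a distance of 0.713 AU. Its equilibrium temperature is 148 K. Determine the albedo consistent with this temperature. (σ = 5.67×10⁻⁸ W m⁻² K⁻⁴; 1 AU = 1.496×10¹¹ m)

A ≈ 0.44

d = 0.713 AU = 1.07×10¹¹ m.
L = 4πR_⋆²σT_⋆⁴ = 4π(4.80×10⁸)² × 5.67×10⁻⁸ × (3600)⁴ = 2.76×10²⁵ W.
S = L/(4πd²) = 193 W m⁻².
From T_eq⁴ = S(1−A)/(4σ): 1−A = 4σT_eq⁴/S.
1−A = 4 × 5.67×10⁻⁸ × (148)⁴ / 193 = 0.564.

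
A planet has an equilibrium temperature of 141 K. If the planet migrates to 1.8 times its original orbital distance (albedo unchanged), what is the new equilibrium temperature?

T_eq ≈ 105 K

T_eq ∝ L^(1/4) · d^(−1/2).
T′ = 141 / 1.8^(1/2) = 105 K.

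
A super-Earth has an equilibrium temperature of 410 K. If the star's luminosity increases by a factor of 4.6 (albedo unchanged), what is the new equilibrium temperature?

T_eq ∝ L^(1/4) · d^(−1/2).
T′ = 410 × 4.6^(1/4) = 600 K.

T_eq ≈ 600 K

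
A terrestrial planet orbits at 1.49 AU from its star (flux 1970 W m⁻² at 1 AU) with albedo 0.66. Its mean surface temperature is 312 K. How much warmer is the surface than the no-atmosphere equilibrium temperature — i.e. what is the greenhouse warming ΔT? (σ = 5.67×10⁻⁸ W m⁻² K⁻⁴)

ΔT ≈ 121.0 K

S = 1970/1.49² = 887.3 W m⁻².
T_eq = [S(1−A)/(4σ)]^(1/4) = [887.3×0.34/(4×5.67×10⁻⁸)]^(1/4) = 191.0 K.
ΔT = T_surf − T_eq = 312 − 191.0.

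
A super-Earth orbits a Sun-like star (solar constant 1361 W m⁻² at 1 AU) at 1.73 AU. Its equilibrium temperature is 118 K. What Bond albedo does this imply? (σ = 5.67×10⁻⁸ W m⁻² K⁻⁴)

A ≈ 0.90

Flux at 1.73 AU: S = 1361/1.73² = 455 W m⁻².
From T_eq⁴ = S(1−A)/(4σ): 1−A = 4σT_eq⁴/S.
1−A = 4 × 5.67×10⁻⁸ × (118)⁴ / 455 = 0.097.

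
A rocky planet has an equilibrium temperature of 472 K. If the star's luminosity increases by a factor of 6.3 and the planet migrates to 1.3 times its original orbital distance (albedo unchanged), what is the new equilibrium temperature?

T_eq ≈ 656 K

T_eq ∝ L^(1/4) · d^(−1/2).
T′ = 472 × 6.3^(1/4) / 1.3^(1/2) = 656 K.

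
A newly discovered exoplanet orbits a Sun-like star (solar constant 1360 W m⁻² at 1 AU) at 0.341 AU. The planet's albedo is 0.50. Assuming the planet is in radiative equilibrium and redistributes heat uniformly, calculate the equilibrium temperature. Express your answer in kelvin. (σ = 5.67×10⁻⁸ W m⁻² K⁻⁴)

Flux at 0.341 AU: S = 1360/0.341² = 1.17×10⁴ W m⁻².
Energy balance: absorbed = emitted ⇒ πR²·S(1−A) = 4πR²·σT_eq⁴, so T_eq⁴ = S(1−A)/(4σ).
T_eq = [1.17×10⁴ × 0.50 / (4 × 5.67×10⁻⁸)]^(1/4) = (2.58×10¹⁰)^(1/4) = 401 K.

T_eq ≈ 401 K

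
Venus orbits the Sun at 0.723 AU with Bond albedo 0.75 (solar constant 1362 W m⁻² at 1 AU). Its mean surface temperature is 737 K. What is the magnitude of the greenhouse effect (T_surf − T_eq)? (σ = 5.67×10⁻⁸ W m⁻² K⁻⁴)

ΔT ≈ 505.5 K

S = 1362/0.723² = 2606 W m⁻².
T_eq = [S(1−A)/(4σ)]^(1/4) = [2606×0.25/(4×5.67×10⁻⁸)]^(1/4) = 231.5 K.
ΔT = T_surf − T_eq = 737 − 231.5.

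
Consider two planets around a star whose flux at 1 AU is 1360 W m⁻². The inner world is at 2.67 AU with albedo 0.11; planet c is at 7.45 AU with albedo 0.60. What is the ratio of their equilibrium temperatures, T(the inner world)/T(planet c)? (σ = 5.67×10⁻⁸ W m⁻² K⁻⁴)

T₁/T₂ ≈ 2.040

T_eq = [S₀(1−A)/(4σd²)]^(1/4), so T ∝ (1−A)^(1/4) / √d.
T₁ = [1360×0.89/(4×5.67×10⁻⁸×2.67²)]^(1/4) = 165.41 K.
T₂ = [1360×0.40/(4×5.67×10⁻⁸×7.45²)]^(1/4) = 81.08 K.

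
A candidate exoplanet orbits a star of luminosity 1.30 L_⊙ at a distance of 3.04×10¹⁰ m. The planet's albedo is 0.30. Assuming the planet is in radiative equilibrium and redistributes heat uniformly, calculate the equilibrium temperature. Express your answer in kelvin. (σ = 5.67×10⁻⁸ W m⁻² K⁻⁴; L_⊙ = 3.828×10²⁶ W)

L = 1.30 × 3.828×10²⁶ = 4.98×10²⁶ W.
Flux: S = L/(4πd²) = 4.98×10²⁶/(4π×(3.04×10¹⁰)²) = 4.29×10⁴ W m⁻².
Energy balance: absorbed = emitted ⇒ πR²·S(1−A) = 4πR²·σT_eq⁴, so T_eq⁴ = S(1−A)/(4σ).
T_eq = [4.29×10⁴ × 0.70 / (4 × 5.67×10⁻⁸)]^(1/4) = (1.32×10¹¹)^(1/4) = 603 K.

T_eq ≈ 603 K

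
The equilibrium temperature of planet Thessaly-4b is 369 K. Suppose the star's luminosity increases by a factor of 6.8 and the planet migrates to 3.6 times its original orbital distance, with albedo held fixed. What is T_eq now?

T_eq ≈ 314 K

T_eq ∝ L^(1/4) · d^(−1/2).
T′ = 369 × 6.8^(1/4) / 3.6^(1/2) = 314 K.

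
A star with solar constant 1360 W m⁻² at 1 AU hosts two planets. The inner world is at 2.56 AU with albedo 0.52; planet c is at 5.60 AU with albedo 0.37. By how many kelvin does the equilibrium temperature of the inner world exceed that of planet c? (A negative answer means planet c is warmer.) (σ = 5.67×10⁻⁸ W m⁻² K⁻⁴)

T_eq = [S₀(1−A)/(4σd²)]^(1/4), so T ∝ (1−A)^(1/4) / √d.
T₁ = [1360×0.48/(4×5.67×10⁻⁸×2.56²)]^(1/4) = 144.77 K.
T₂ = [1360×0.63/(4×5.67×10⁻⁸×5.60²)]^(1/4) = 104.76 K.

ΔT ≈ 40.0 K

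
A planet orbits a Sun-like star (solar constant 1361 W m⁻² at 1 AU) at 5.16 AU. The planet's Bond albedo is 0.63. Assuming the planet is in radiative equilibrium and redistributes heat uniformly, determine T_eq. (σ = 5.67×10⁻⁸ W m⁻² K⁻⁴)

Flux at 5.16 AU: S = 1361/5.16² = 51.1 W m⁻².
Energy balance: absorbed = emitted ⇒ πR²·S(1−A) = 4πR²·σT_eq⁴, so T_eq⁴ = S(1−A)/(4σ).
T_eq = [51.1 × 0.37 / (4 × 5.67×10⁻⁸)]^(1/4) = (8.34×10⁷)^(1/4) = 95.6 K.

T_eq ≈ 95.6 K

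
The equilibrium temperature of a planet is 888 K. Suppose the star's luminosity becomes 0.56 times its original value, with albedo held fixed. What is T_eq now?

T_eq ≈ 768 K

T_eq ∝ L^(1/4) · d^(−1/2).
T′ = 888 × 0.56^(1/4) = 768 K.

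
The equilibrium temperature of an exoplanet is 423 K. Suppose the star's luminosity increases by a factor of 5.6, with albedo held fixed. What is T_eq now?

T_eq ≈ 651 K

T_eq ∝ L^(1/4) · d^(−1/2).
T′ = 423 × 5.6^(1/4) = 651 K.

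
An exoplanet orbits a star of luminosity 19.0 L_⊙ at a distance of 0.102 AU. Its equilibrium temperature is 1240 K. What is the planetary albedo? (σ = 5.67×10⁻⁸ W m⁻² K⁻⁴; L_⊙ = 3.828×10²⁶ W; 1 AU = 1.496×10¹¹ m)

d = 0.102 AU = 1.53×10¹⁰ m.
L = 19.0 × 3.828×10²⁶ = 7.27×10²⁷ W.
Flux: S = L/(4πd²) = 7.27×10²⁷/(4π×(1.53×10¹⁰)²) = 2.49×10⁶ W m⁻².
From T_eq⁴ = S(1−A)/(4σ): 1−A = 4σT_eq⁴/S.
1−A = 4 × 5.67×10⁻⁸ × (1240)⁴ / 2.49×10⁶ = 0.216.

A ≈ 0.78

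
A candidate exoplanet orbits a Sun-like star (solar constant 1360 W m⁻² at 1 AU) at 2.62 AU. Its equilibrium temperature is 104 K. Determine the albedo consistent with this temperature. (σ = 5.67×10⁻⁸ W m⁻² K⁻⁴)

A ≈ 0.87

Flux at 2.62 AU: S = 1360/2.62² = 198 W m⁻².
From T_eq⁴ = S(1−A)/(4σ): 1−A = 4σT_eq⁴/S.
1−A = 4 × 5.67×10⁻⁸ × (104)⁴ / 198 = 0.134.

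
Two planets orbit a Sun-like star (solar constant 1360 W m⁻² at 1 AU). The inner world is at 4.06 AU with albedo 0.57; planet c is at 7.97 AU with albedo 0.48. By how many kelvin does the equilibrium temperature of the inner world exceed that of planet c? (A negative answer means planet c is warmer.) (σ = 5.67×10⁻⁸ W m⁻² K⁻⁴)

T_eq = [S₀(1−A)/(4σd²)]^(1/4), so T ∝ (1−A)^(1/4) / √d.
T₁ = [1360×0.43/(4×5.67×10⁻⁸×4.06²)]^(1/4) = 111.84 K.
T₂ = [1360×0.52/(4×5.67×10⁻⁸×7.97²)]^(1/4) = 83.70 K.

ΔT ≈ 28.1 K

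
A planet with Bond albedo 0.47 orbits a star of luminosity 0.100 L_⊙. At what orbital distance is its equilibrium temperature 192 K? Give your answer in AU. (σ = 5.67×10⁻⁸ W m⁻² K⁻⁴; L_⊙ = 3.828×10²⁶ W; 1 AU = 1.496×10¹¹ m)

d ≈ 0.484 AU

L = 0.100 × 3.828×10²⁶ = 3.83×10²⁵ W.
From T_eq⁴ = L(1−A)/(16πσd²): d = √[L(1−A)/(16πσT_eq⁴)].
d = √[3.83×10²⁵ × 0.53 / (16π × 5.67×10⁻⁸ × (192)⁴)] = 7.24×10¹⁰ m = 0.484 AU.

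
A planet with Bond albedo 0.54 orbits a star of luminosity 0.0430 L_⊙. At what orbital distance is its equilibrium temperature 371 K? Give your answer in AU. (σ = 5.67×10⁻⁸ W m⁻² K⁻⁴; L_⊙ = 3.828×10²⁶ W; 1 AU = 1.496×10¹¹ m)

d ≈ 0.0792 AU

L = 0.0430 × 3.828×10²⁶ = 1.65×10²⁵ W.
From T_eq⁴ = L(1−A)/(16πσd²): d = √[L(1−A)/(16πσT_eq⁴)].
d = √[1.65×10²⁵ × 0.46 / (16π × 5.67×10⁻⁸ × (371)⁴)] = 1.18×10¹⁰ m = 0.0792 AU.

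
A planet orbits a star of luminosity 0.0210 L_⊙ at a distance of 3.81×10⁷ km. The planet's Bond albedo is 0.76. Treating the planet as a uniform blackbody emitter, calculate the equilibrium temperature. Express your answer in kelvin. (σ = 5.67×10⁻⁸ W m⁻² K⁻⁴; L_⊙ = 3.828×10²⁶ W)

d = 3.81×10⁷ km = 3.81×10¹⁰ m.
L = 0.0210 × 3.828×10²⁶ = 8.04×10²⁴ W.
Flux: S = L/(4πd²) = 8.04×10²⁴/(4π×(3.81×10¹⁰)²) = 441 W m⁻².
Energy balance: absorbed = emitted ⇒ πR²·S(1−A) = 4πR²·σT_eq⁴, so T_eq⁴ = S(1−A)/(4σ).
T_eq = [441 × 0.24 / (4 × 5.67×10⁻⁸)]^(1/4) = (4.66×10⁸)^(1/4) = 147 K.

T_eq ≈ 147 K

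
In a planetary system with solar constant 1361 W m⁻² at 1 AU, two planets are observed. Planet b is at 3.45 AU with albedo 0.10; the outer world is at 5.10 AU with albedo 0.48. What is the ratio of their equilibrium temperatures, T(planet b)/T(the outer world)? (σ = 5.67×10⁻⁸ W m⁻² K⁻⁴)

T₁/T₂ ≈ 1.395

T_eq = [S₀(1−A)/(4σd²)]^(1/4), so T ∝ (1−A)^(1/4) / √d.
T₁ = [1361×0.90/(4×5.67×10⁻⁸×3.45²)]^(1/4) = 145.95 K.
T₂ = [1361×0.52/(4×5.67×10⁻⁸×5.10²)]^(1/4) = 104.66 K.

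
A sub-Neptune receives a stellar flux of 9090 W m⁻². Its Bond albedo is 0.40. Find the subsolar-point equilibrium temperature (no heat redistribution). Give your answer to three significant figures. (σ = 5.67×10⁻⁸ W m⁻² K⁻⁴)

T_ss ≈ 557 K

At the subsolar point the surface absorbs S(1−A) and emits σT⁴ per unit area — no factor of 4, since only the local patch is in balance.
T = [9090 × 0.60 / 5.67×10⁻⁸]^(1/4) = (9.62×10¹⁰)^(1/4) = 557 K.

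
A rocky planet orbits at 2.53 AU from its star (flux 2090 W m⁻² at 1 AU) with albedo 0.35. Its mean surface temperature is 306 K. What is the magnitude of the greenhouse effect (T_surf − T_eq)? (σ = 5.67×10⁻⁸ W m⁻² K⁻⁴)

S = 2090/2.53² = 326.5 W m⁻².
T_eq = [S(1−A)/(4σ)]^(1/4) = [326.5×0.65/(4×5.67×10⁻⁸)]^(1/4) = 174.9 K.
ΔT = T_surf − T_eq = 306 − 174.9.

ΔT ≈ 131.1 K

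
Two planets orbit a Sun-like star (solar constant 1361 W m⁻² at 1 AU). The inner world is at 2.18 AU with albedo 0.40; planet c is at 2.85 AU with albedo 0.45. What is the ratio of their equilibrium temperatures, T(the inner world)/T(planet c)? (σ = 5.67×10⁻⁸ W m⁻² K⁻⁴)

T₁/T₂ ≈ 1.169

T_eq = [S₀(1−A)/(4σd²)]^(1/4), so T ∝ (1−A)^(1/4) / √d.
T₁ = [1361×0.60/(4×5.67×10⁻⁸×2.18²)]^(1/4) = 165.91 K.
T₂ = [1361×0.55/(4×5.67×10⁻⁸×2.85²)]^(1/4) = 141.98 K.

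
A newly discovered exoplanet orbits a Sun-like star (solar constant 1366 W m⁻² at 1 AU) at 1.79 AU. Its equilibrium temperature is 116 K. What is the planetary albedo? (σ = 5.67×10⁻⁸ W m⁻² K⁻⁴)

A ≈ 0.90

Flux at 1.79 AU: S = 1366/1.79² = 426 W m⁻².
From T_eq⁴ = S(1−A)/(4σ): 1−A = 4σT_eq⁴/S.
1−A = 4 × 5.67×10⁻⁸ × (116)⁴ / 426 = 0.096.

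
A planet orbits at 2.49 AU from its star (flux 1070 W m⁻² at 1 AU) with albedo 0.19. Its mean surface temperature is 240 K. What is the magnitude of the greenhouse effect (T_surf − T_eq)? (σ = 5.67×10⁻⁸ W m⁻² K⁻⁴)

ΔT ≈ 82.4 K

S = 1070/2.49² = 172.6 W m⁻².
T_eq = [S(1−A)/(4σ)]^(1/4) = [172.6×0.81/(4×5.67×10⁻⁸)]^(1/4) = 157.6 K.
ΔT = T_surf − T_eq = 240 − 157.6.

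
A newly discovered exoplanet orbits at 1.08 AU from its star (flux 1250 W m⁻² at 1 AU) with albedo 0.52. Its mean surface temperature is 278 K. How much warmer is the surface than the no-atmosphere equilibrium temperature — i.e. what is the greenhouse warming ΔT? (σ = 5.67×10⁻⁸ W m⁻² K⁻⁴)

ΔT ≈ 59.8 K

S = 1250/1.08² = 1072 W m⁻².
T_eq = [S(1−A)/(4σ)]^(1/4) = [1072×0.48/(4×5.67×10⁻⁸)]^(1/4) = 218.2 K.
ΔT = T_surf − T_eq = 278 − 218.2.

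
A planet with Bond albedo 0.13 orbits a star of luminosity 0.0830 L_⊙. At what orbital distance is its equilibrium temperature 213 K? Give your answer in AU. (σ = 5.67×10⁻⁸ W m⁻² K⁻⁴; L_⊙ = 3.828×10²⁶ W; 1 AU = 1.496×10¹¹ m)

L = 0.0830 × 3.828×10²⁶ = 3.18×10²⁵ W.
From T_eq⁴ = L(1−A)/(16πσd²): d = √[L(1−A)/(16πσT_eq⁴)].
d = √[3.18×10²⁵ × 0.87 / (16π × 5.67×10⁻⁸ × (213)⁴)] = 6.86×10¹⁰ m = 0.459 AU.

d ≈ 0.459 AU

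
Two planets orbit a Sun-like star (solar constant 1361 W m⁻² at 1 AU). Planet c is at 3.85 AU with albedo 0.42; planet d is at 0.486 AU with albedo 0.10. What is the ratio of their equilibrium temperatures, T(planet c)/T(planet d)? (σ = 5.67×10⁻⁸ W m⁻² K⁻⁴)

T_eq = [S₀(1−A)/(4σd²)]^(1/4), so T ∝ (1−A)^(1/4) / √d.
T₁ = [1361×0.58/(4×5.67×10⁻⁸×3.85²)]^(1/4) = 123.79 K.
T₂ = [1361×0.90/(4×5.67×10⁻⁸×0.486²)]^(1/4) = 388.86 K.

T₁/T₂ ≈ 0.318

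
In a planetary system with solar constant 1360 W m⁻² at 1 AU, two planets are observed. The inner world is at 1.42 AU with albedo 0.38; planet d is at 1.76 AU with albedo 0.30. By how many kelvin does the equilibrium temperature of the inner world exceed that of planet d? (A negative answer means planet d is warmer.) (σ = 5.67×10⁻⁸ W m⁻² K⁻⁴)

T_eq = [S₀(1−A)/(4σd²)]^(1/4), so T ∝ (1−A)^(1/4) / √d.
T₁ = [1360×0.62/(4×5.67×10⁻⁸×1.42²)]^(1/4) = 207.22 K.
T₂ = [1360×0.70/(4×5.67×10⁻⁸×1.76²)]^(1/4) = 191.86 K.

ΔT ≈ 15.4 K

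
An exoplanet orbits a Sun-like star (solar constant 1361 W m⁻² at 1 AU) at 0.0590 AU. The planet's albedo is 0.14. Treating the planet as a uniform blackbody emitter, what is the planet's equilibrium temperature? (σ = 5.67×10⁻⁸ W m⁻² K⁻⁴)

T_eq ≈ 1100 K

Flux at 0.0590 AU: S = 1361/0.0590² = 3.91×10⁵ W m⁻².
Energy balance: absorbed = emitted ⇒ πR²·S(1−A) = 4πR²·σT_eq⁴, so T_eq⁴ = S(1−A)/(4σ).
T_eq = [3.91×10⁵ × 0.86 / (4 × 5.67×10⁻⁸)]^(1/4) = (1.48×10¹²)^(1/4) = 1100 K.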